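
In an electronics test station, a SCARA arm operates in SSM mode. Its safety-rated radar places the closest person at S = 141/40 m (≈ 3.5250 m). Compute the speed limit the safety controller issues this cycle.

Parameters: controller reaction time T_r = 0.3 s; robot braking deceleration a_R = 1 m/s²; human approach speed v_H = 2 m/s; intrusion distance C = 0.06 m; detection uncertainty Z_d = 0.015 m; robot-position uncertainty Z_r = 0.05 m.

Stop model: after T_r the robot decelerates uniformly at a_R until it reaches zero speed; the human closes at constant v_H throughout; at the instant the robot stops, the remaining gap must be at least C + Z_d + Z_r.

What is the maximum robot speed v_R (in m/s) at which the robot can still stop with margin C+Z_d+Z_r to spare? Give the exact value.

at the boundary: (1/2)·v² + (23/10)·v + (-14/5) = 0
  disc = (23/10)² − 4·(1/2)·(-14/5) = 1089/100 ; √disc = 33/10
  v_R = (−(23/10) + 33/10) / (2·(1/2)) = 1 m/s
check:
T_s = v_R/a_R = 1/1 = 1.0000 s
robot covers v_R·T_r = 1.0000·0.3000 = 0.3000 m before braking
robot covers 1.0000·1.0000 − ½·1.0000·1.0000² = 0.5000 m while stopping
human over T_r+T_s: 2.0000·(0.3000+1.0000) = 2.6000 m
residual clearance needed = 0.0600+0.0150+0.0500 = 0.1250 m
sum ≈ 0.3000+0.5000+2.6000+0.1250 ≈ 3.5250 m = S ✓

v_R_max = 1 m/s = 1.0000 m/s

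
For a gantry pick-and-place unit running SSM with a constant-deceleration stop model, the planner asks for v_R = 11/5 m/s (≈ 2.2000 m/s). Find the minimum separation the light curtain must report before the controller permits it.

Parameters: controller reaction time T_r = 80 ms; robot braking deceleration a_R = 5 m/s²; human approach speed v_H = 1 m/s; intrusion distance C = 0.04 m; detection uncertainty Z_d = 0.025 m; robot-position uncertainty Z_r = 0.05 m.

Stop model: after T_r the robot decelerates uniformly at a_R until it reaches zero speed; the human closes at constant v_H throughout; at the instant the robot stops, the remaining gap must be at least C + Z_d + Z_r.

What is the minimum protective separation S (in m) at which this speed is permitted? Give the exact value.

stop time T_s = (11/5)/5 = 0.4400 s
reaction-phase robot travel = 2.2000·0.0800 = 0.1760 m
robot under decel: 2.2000²/(2·5.0000) = 0.4840 m
person approaches 1.0000·(0.0800+0.4400) = 0.5200 m
C+Z_d+Z_r = 0.0400+0.0250+0.0500 = 0.1150 m
S_min ≈ 0.1760+0.4840+0.5200+0.1150  ⇒  S_min = 259/200 m

S_min = 259/200 m = 1.2950 m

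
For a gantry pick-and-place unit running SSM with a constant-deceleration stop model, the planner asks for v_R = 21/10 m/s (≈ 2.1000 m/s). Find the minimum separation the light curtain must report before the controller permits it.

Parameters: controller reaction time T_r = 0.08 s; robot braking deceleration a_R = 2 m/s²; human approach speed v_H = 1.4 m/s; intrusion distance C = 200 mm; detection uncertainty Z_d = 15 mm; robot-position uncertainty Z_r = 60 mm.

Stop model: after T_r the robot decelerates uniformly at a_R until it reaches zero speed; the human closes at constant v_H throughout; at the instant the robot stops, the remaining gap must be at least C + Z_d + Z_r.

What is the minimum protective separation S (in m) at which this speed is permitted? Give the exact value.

S_min = 1251/400 m = 3.1275 m

braking lasts T_s = (21/10)/2 = 1.0500 s
robot covers v_R·T_r = 2.1000·0.0800 = 0.1680 m before braking
robot covers 2.1000·1.0500 − ½·2.0000·1.0500² = 1.1025 m while stopping
human closes 1.4000·1.1300 = 1.5820 m
C+Z_d+Z_r = 0.2000+0.0150+0.0600 = 0.2750 m
S_min ≈ 0.1680+1.1025+1.5820+0.2750  ⇒  S_min = 1251/400 m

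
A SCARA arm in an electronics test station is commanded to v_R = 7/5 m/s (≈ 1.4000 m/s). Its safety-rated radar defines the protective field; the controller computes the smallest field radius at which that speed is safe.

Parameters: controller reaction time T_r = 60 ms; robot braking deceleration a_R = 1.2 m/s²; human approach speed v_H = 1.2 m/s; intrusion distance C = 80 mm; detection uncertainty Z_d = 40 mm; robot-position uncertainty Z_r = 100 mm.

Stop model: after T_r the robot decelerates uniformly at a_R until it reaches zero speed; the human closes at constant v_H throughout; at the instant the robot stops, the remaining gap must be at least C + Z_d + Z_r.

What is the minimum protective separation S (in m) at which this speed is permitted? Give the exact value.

T_s = v_R/a_R = (7/5)/(6/5) = 1.1667 s
robot covers v_R·T_r = 1.4000·0.0600 = 0.0840 m before braking
braking distance = 1.4000²/(2·1.2000) = 0.8167 m
human closes 1.2000·1.2267 = 1.4720 m
C+Z_d+Z_r = 0.0800+0.0400+0.1000 = 0.2200 m
S_min ≈ 0.0840+0.8167+1.4720+0.2200  ⇒  S_min = 3889/1500 m

S_min = 3889/1500 m = 2.5927 m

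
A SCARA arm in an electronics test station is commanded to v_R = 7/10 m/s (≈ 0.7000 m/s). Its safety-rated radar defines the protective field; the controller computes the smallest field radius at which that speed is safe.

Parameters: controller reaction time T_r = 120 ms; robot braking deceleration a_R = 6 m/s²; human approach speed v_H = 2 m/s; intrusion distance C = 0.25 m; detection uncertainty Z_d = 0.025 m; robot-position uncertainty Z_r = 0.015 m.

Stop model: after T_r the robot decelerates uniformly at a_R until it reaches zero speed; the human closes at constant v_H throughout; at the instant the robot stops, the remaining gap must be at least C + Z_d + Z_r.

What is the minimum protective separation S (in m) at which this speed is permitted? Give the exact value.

S_min = 5329/6000 m = 0.8882 m

stop time T_s = (7/10)/6 = 0.1167 s
robot covers v_R·T_r = 0.7000·0.1200 = 0.0840 m before braking
braking distance = 0.7000²/(2·6.0000) = 0.0408 m
human closes 2.0000·0.2367 = 0.4733 m
residual clearance needed = 0.2500+0.0250+0.0150 = 0.2900 m
S_min ≈ 0.0840+0.0408+0.4733+0.2900  ⇒  S_min = 5329/6000 m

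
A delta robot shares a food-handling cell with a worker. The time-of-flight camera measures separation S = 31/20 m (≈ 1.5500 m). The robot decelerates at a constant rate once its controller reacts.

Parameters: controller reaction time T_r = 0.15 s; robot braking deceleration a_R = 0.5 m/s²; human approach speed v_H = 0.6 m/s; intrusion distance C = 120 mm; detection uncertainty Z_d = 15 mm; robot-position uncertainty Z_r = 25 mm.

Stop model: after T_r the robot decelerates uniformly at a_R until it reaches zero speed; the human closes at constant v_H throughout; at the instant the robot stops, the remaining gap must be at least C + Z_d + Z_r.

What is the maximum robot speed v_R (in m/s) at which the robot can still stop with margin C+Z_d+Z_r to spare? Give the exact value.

v_R_max = 13/20 m/s = 0.6500 m/s

quadratic (1)·v² + (27/20)·v + (-13/10) = 0
  disc = (27/20)² − 4·(1)·(-13/10) = 2809/400 ; √disc = 53/20
  v_R = (−(27/20) + 53/20) / (2·(1)) = 13/20 m/s
check:
stop time T_s = (13/20)/(1/2) = 1.3000 s
robot covers v_R·T_r = 0.6500·0.1500 = 0.0975 m before braking
braking distance = 0.6500²/(2·0.5000) = 0.4225 m
human closes 0.6000·1.4500 = 0.8700 m
margins: 0.1200+0.0150+0.0250 = 0.1600 m
sum ≈ 0.0975+0.4225+0.8700+0.1600 ≈ 1.5500 m = S ✓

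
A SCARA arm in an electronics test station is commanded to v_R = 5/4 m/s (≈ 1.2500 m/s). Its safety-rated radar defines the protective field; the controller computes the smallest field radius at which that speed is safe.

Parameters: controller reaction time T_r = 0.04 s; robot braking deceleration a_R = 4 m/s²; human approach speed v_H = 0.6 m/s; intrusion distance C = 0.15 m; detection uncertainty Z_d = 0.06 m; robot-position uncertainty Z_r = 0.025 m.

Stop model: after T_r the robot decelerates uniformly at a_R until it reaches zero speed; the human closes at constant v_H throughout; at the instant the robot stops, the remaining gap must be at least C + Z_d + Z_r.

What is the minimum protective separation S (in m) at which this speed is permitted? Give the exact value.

S_min = 11069/16000 m = 0.6918 m

braking lasts T_s = (5/4)/4 = 0.3125 s
reaction-phase robot travel = 1.2500·0.0400 = 0.0500 m
robot covers 1.2500·0.3125 − ½·4.0000·0.3125² = 0.1953 m while stopping
human closes 0.6000·0.3525 = 0.2115 m
margins: 0.1500+0.0600+0.0250 = 0.2350 m
S_min ≈ 0.0500+0.1953+0.2115+0.2350  ⇒  S_min = 11069/16000 m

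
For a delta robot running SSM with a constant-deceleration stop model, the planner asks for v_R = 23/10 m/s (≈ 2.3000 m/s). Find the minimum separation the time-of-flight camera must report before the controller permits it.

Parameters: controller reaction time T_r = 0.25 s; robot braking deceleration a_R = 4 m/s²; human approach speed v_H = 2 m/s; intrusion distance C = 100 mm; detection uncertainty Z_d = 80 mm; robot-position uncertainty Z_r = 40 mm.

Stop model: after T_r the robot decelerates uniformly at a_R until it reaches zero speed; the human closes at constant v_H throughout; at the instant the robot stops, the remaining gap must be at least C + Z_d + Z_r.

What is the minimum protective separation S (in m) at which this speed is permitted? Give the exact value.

S_min = 497/160 m = 3.1063 m

stop time T_s = (23/10)/4 = 0.5750 s
robot in T_r: 2.3000·0.2500 = 0.5750 m
robot covers 2.3000·0.5750 − ½·4.0000·0.5750² = 0.6613 m while stopping
human over T_r+T_s: 2.0000·(0.2500+0.5750) = 1.6500 m
margins: 0.1000+0.0800+0.0400 = 0.2200 m
S_min ≈ 0.5750+0.6613+1.6500+0.2200  ⇒  S_min = 497/160 m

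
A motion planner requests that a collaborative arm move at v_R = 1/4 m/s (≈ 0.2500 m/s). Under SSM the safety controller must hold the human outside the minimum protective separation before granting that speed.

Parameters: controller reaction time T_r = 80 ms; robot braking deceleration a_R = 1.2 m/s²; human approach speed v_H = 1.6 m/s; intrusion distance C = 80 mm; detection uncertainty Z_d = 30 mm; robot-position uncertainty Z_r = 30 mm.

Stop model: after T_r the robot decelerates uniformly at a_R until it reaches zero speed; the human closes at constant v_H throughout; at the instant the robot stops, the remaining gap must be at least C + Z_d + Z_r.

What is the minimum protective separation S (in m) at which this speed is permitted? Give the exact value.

T_s = v_R/a_R = (1/4)/(6/5) = 0.2083 s
robot covers v_R·T_r = 0.2500·0.0800 = 0.0200 m before braking
braking distance = 0.2500²/(2·1.2000) = 0.0260 m
person approaches 1.6000·(0.0800+0.2083) = 0.4613 m
residual clearance needed = 0.0800+0.0300+0.0300 = 0.1400 m
S_min ≈ 0.0200+0.0260+0.4613+0.1400  ⇒  S_min = 5179/8000 m

S_min = 5179/8000 m = 0.6474 m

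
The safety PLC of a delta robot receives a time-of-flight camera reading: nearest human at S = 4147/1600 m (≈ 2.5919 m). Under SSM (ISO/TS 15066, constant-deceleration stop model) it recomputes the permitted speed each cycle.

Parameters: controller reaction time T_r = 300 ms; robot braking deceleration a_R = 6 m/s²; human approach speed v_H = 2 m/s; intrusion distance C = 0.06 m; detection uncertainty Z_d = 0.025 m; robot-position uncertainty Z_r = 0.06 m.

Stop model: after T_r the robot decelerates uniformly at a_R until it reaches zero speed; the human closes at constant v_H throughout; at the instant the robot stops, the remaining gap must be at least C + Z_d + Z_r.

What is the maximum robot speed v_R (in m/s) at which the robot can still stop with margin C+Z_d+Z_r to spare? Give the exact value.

collect terms ⇒ (1/12)·v_R² + (19/30)·v_R + (-591/320) = 0
  disc = (19/30)² − 4·(1/12)·(-591/320) = 14641/14400 ; √disc = 121/120
  v_R = (−(19/30) + 121/120) / (2·(1/12)) = 9/4 m/s
check:
braking lasts T_s = (9/4)/6 = 0.3750 s
reaction-phase robot travel = 2.2500·0.3000 = 0.6750 m
robot under decel: 2.2500²/(2·6.0000) = 0.4219 m
person approaches 2.0000·(0.3000+0.3750) = 1.3500 m
C+Z_d+Z_r = 0.0600+0.0250+0.0600 = 0.1450 m
sum ≈ 0.6750+0.4219+1.3500+0.1450 ≈ 2.5919 m = S ✓

v_R_max = 9/4 m/s = 2.2500 m/s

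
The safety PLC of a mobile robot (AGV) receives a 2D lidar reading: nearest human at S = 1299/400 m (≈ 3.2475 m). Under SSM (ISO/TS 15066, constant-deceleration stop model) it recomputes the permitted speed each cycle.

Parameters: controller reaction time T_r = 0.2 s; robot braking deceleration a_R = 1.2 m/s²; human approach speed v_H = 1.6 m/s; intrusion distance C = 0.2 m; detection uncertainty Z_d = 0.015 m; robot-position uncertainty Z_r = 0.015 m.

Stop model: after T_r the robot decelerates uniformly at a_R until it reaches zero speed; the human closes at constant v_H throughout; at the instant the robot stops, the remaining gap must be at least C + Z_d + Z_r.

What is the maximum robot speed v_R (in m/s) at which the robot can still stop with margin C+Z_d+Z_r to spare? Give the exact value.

v_R_max = 13/10 m/s = 1.3000 m/s

quadratic (5/12)·v² + (23/15)·v + (-1079/400) = 0
  disc = (23/15)² − 4·(5/12)·(-1079/400) = 24649/3600 ; √disc = 157/60
  v_R = (−(23/15) + 157/60) / (2·(5/12)) = 13/10 m/s
check:
T_s = v_R/a_R = (13/10)/(6/5) = 1.0833 s
robot in T_r: 1.3000·0.2000 = 0.2600 m
robot covers 1.3000·1.0833 − ½·1.2000·1.0833² = 0.7042 m while stopping
human closes 1.6000·1.2833 = 2.0533 m
margins: 0.2000+0.0150+0.0150 = 0.2300 m
sum ≈ 0.2600+0.7042+2.0533+0.2300 ≈ 3.2475 m = S ✓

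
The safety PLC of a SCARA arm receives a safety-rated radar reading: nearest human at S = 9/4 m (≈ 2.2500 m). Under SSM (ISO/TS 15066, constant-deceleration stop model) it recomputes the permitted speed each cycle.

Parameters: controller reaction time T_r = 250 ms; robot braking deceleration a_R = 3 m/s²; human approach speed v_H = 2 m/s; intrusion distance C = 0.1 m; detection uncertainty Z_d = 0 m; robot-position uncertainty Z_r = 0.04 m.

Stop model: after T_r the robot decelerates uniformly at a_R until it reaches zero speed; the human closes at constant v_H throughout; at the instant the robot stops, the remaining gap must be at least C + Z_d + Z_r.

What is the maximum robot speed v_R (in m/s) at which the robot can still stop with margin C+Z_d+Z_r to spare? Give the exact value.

v_R_max = 7/5 m/s = 1.4000 m/s

collect terms ⇒ (1/6)·v_R² + (11/12)·v_R + (-161/100) = 0
  disc = (11/12)² − 4·(1/6)·(-161/100) = 6889/3600 ; √disc = 83/60
  v_R = (−(11/12) + 83/60) / (2·(1/6)) = 7/5 m/s
check:
braking lasts T_s = (7/5)/3 = 0.4667 s
robot in T_r: 1.4000·0.2500 = 0.3500 m
robot under decel: 1.4000²/(2·3.0000) = 0.3267 m
person approaches 2.0000·(0.2500+0.4667) = 1.4333 m
residual clearance needed = 0.1000+0.0000+0.0400 = 0.1400 m
sum ≈ 0.3500+0.3267+1.4333+0.1400 ≈ 2.2500 m = S ✓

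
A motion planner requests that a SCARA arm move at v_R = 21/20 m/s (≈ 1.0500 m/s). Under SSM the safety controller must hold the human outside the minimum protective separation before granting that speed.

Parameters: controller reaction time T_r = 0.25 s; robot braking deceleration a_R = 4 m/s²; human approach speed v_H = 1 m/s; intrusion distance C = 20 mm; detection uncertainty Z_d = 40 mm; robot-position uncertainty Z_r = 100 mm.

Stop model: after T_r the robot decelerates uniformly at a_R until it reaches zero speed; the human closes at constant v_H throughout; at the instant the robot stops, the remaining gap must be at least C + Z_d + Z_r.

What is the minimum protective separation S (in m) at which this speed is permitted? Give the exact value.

S_min = 3433/3200 m = 1.0728 m

stop time T_s = (21/20)/4 = 0.2625 s
reaction-phase robot travel = 1.0500·0.2500 = 0.2625 m
robot covers 1.0500·0.2625 − ½·4.0000·0.2625² = 0.1378 m while stopping
person approaches 1.0000·(0.2500+0.2625) = 0.5125 m
residual clearance needed = 0.0200+0.0400+0.1000 = 0.1600 m
S_min ≈ 0.2625+0.1378+0.5125+0.1600  ⇒  S_min = 3433/3200 m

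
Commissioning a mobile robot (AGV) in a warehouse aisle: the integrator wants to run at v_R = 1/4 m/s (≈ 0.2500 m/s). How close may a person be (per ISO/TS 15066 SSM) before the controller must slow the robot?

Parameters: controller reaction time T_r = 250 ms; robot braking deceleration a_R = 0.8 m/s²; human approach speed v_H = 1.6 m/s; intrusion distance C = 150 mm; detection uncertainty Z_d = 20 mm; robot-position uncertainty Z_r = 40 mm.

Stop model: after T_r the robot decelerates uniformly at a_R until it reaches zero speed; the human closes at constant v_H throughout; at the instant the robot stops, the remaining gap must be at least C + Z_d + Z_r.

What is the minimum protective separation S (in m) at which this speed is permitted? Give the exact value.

S_min = 3877/3200 m = 1.2116 m

stop time T_s = (1/4)/(4/5) = 0.3125 s
robot covers v_R·T_r = 0.2500·0.2500 = 0.0625 m before braking
robot covers 0.2500·0.3125 − ½·0.8000·0.3125² = 0.0391 m while stopping
person approaches 1.6000·(0.2500+0.3125) = 0.9000 m
C+Z_d+Z_r = 0.1500+0.0200+0.0400 = 0.2100 m
S_min ≈ 0.0625+0.0391+0.9000+0.2100  ⇒  S_min = 3877/3200 m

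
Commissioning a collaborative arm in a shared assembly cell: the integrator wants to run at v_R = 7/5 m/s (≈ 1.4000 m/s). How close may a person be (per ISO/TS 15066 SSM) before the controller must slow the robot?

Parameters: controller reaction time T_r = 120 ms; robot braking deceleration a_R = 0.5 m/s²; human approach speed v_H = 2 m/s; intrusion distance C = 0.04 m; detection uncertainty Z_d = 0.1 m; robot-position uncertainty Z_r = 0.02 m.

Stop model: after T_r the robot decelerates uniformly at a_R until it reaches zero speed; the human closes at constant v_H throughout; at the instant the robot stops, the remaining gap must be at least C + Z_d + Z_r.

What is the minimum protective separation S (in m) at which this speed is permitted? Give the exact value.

T_s = v_R/a_R = (7/5)/(1/2) = 2.8000 s
robot in T_r: 1.4000·0.1200 = 0.1680 m
robot under decel: 1.4000²/(2·0.5000) = 1.9600 m
human over T_r+T_s: 2.0000·(0.1200+2.8000) = 5.8400 m
margins: 0.0400+0.1000+0.0200 = 0.1600 m
S_min ≈ 0.1680+1.9600+5.8400+0.1600  ⇒  S_min = 1016/125 m

S_min = 1016/125 m = 8.1280 m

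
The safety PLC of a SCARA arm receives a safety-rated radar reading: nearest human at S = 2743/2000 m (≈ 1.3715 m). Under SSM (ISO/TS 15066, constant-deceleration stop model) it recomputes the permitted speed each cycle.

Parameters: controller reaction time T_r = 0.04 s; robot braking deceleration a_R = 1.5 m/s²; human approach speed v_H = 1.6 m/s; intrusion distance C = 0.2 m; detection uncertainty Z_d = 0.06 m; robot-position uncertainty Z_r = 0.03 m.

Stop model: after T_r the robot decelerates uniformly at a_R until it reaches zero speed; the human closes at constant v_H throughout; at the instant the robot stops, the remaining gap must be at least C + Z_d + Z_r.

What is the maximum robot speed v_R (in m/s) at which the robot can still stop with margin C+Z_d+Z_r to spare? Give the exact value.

at the boundary: (1/3)·v² + (83/75)·v + (-407/400) = 0
  disc = (83/75)² − 4·(1/3)·(-407/400) = 58081/22500 ; √disc = 241/150
  v_R = (−(83/75) + 241/150) / (2·(1/3)) = 3/4 m/s
check:
braking lasts T_s = (3/4)/(3/2) = 0.5000 s
reaction-phase robot travel = 0.7500·0.0400 = 0.0300 m
braking distance = 0.7500²/(2·1.5000) = 0.1875 m
human closes 1.6000·0.5400 = 0.8640 m
margins: 0.2000+0.0600+0.0300 = 0.2900 m
sum ≈ 0.0300+0.1875+0.8640+0.2900 ≈ 1.3715 m = S ✓

v_R_max = 3/4 m/s = 0.7500 m/s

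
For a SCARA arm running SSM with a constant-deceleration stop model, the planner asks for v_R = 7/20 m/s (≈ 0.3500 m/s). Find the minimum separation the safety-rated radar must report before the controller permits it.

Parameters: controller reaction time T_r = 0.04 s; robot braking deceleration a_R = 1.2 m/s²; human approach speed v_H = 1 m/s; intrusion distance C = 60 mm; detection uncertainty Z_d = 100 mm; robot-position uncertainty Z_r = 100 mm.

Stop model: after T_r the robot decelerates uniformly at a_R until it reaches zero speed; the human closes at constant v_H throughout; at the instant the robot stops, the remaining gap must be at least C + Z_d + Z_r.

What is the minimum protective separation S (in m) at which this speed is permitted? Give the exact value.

T_s = v_R/a_R = (7/20)/(6/5) = 0.2917 s
robot covers v_R·T_r = 0.3500·0.0400 = 0.0140 m before braking
braking distance = 0.3500²/(2·1.2000) = 0.0510 m
human over T_r+T_s: 1.0000·(0.0400+0.2917) = 0.3317 m
residual clearance needed = 0.0600+0.1000+0.1000 = 0.2600 m
S_min ≈ 0.0140+0.0510+0.3317+0.2600  ⇒  S_min = 15761/24000 m

S_min = 15761/24000 m = 0.6567 m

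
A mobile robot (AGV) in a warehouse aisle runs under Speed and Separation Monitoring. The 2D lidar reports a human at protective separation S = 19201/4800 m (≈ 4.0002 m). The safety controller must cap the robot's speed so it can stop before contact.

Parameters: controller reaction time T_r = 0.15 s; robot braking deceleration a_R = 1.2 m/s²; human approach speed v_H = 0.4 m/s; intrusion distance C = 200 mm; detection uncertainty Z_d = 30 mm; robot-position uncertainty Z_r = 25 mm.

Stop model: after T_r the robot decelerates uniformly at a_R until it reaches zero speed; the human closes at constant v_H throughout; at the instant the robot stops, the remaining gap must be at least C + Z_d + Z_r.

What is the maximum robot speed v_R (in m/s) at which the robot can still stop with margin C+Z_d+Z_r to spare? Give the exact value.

v_R_max = 49/20 m/s = 2.4500 m/s

at the boundary: (5/12)·v² + (29/60)·v + (-17689/4800) = 0
  disc = (29/60)² − 4·(5/12)·(-17689/4800) = 10201/1600 ; √disc = 101/40
  v_R = (−(29/60) + 101/40) / (2·(5/12)) = 49/20 m/s
check:
T_s = v_R/a_R = (49/20)/(6/5) = 2.0417 s
robot covers v_R·T_r = 2.4500·0.1500 = 0.3675 m before braking
braking distance = 2.4500²/(2·1.2000) = 2.5010 m
person approaches 0.4000·(0.1500+2.0417) = 0.8767 m
residual clearance needed = 0.2000+0.0300+0.0250 = 0.2550 m
sum ≈ 0.3675+2.5010+0.8767+0.2550 ≈ 4.0002 m = S ✓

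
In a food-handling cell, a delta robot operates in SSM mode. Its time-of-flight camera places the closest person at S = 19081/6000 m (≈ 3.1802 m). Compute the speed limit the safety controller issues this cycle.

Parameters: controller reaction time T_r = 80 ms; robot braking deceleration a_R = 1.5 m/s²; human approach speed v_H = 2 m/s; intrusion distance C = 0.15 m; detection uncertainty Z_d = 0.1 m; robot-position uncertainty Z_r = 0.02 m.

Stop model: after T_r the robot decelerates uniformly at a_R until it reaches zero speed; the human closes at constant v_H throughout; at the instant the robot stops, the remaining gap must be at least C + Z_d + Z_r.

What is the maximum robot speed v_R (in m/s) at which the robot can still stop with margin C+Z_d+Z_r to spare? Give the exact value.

v_R_max = 29/20 m/s = 1.4500 m/s

quadratic (1/3)·v² + (106/75)·v + (-16501/6000) = 0
  disc = (106/75)² − 4·(1/3)·(-16501/6000) = 14161/2500 ; √disc = 119/50
  v_R = (−(106/75) + 119/50) / (2·(1/3)) = 29/20 m/s
check:
stop time T_s = (29/20)/(3/2) = 0.9667 s
robot covers v_R·T_r = 1.4500·0.0800 = 0.1160 m before braking
braking distance = 1.4500²/(2·1.5000) = 0.7008 m
human closes 2.0000·1.0467 = 2.0933 m
margins: 0.1500+0.1000+0.0200 = 0.2700 m
sum ≈ 0.1160+0.7008+2.0933+0.2700 ≈ 3.1802 m = S ✓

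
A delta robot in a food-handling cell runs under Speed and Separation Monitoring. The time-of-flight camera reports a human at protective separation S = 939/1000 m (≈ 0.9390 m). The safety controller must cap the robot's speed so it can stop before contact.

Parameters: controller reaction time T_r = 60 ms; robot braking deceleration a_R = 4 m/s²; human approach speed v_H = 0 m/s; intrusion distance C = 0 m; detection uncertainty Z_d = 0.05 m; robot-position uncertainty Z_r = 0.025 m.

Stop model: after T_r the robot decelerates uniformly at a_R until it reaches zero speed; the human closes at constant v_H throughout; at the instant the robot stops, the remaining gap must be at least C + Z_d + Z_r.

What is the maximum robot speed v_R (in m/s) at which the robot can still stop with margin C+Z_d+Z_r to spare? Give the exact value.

v_R_max = 12/5 m/s = 2.4000 m/s

quadratic (1/8)·v² + (3/50)·v + (-108/125) = 0
  disc = (3/50)² − 4·(1/8)·(-108/125) = 1089/2500 ; √disc = 33/50
  v_R = (−(3/50) + 33/50) / (2·(1/8)) = 12/5 m/s
check:
T_s = v_R/a_R = (12/5)/4 = 0.6000 s
robot covers v_R·T_r = 2.4000·0.0600 = 0.1440 m before braking
robot covers 2.4000·0.6000 − ½·4.0000·0.6000² = 0.7200 m while stopping
person approaches 0.0000·(0.0600+0.6000) = 0.0000 m
C+Z_d+Z_r = 0.0000+0.0500+0.0250 = 0.0750 m
sum ≈ 0.1440+0.7200+0.0000+0.0750 ≈ 0.9390 m = S ✓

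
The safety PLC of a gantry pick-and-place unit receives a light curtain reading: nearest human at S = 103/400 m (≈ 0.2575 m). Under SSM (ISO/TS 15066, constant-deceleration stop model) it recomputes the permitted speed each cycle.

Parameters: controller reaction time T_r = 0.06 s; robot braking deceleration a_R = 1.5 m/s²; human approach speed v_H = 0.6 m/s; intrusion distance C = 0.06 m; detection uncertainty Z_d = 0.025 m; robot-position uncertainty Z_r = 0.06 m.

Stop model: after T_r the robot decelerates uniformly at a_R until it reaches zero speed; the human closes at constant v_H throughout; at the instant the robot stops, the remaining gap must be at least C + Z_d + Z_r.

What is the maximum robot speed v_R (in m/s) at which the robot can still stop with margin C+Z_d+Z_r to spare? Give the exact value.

at the boundary: (1/3)·v² + (23/50)·v + (-153/2000) = 0
  disc = (23/50)² − 4·(1/3)·(-153/2000) = 196/625 ; √disc = 14/25
  v_R = (−(23/50) + 14/25) / (2·(1/3)) = 3/20 m/s
check:
T_s = v_R/a_R = (3/20)/(3/2) = 0.1000 s
robot covers v_R·T_r = 0.1500·0.0600 = 0.0090 m before braking
robot covers 0.1500·0.1000 − ½·1.5000·0.1000² = 0.0075 m while stopping
human closes 0.6000·0.1600 = 0.0960 m
C+Z_d+Z_r = 0.0600+0.0250+0.0600 = 0.1450 m
sum ≈ 0.0090+0.0075+0.0960+0.1450 ≈ 0.2575 m = S ✓

v_R_max = 3/20 m/s = 0.1500 m/s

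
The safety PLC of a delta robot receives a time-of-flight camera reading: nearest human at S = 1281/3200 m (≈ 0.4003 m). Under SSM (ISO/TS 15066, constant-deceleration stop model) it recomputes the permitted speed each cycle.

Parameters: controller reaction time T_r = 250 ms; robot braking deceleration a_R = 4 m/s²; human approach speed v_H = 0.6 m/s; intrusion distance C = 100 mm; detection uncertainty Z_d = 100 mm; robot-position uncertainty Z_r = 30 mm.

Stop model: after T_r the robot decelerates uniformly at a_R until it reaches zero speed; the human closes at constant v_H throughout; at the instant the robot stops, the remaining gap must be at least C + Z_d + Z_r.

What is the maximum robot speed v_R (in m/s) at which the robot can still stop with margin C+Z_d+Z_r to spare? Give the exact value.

v_R_max = 1/20 m/s = 0.0500 m/s

quadratic (1/8)·v² + (2/5)·v + (-13/640) = 0
  disc = (2/5)² − 4·(1/8)·(-13/640) = 1089/6400 ; √disc = 33/80
  v_R = (−(2/5) + 33/80) / (2·(1/8)) = 1/20 m/s
check:
T_s = v_R/a_R = (1/20)/4 = 0.0125 s
reaction-phase robot travel = 0.0500·0.2500 = 0.0125 m
robot under decel: 0.0500²/(2·4.0000) = 0.0003 m
person approaches 0.6000·(0.2500+0.0125) = 0.1575 m
margins: 0.1000+0.1000+0.0300 = 0.2300 m
sum ≈ 0.0125+0.0003+0.1575+0.2300 ≈ 0.4003 m = S ✓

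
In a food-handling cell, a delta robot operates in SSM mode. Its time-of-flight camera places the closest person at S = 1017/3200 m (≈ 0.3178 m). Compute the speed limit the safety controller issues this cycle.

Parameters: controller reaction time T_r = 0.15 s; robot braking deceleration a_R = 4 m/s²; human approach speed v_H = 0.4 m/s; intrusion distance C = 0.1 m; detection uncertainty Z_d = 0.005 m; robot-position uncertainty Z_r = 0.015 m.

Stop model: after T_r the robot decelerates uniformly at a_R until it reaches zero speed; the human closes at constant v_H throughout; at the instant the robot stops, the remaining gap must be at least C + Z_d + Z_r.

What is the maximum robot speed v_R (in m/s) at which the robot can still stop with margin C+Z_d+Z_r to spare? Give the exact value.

quadratic (1/8)·v² + (1/4)·v + (-441/3200) = 0
  disc = (1/4)² − 4·(1/8)·(-441/3200) = 841/6400 ; √disc = 29/80
  v_R = (−(1/4) + 29/80) / (2·(1/8)) = 9/20 m/s
check:
braking lasts T_s = (9/20)/4 = 0.1125 s
robot covers v_R·T_r = 0.4500·0.1500 = 0.0675 m before braking
robot covers 0.4500·0.1125 − ½·4.0000·0.1125² = 0.0253 m while stopping
human closes 0.4000·0.2625 = 0.1050 m
margins: 0.1000+0.0050+0.0150 = 0.1200 m
sum ≈ 0.0675+0.0253+0.1050+0.1200 ≈ 0.3178 m = S ✓

v_R_max = 9/20 m/s = 0.4500 m/s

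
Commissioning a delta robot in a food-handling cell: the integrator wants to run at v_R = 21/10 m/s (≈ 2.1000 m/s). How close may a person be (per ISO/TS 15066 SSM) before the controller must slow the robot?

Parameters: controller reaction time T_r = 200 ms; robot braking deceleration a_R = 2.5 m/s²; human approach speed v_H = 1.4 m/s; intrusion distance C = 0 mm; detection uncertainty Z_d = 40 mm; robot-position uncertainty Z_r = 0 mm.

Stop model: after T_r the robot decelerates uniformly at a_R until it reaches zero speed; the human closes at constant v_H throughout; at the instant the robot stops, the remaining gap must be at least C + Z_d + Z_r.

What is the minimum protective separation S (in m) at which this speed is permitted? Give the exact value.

S_min = 1399/500 m = 2.7980 m

braking lasts T_s = (21/10)/(5/2) = 0.8400 s
robot covers v_R·T_r = 2.1000·0.2000 = 0.4200 m before braking
robot under decel: 2.1000²/(2·2.5000) = 0.8820 m
person approaches 1.4000·(0.2000+0.8400) = 1.4560 m
margins: 0.0000+0.0400+0.0000 = 0.0400 m
S_min ≈ 0.4200+0.8820+1.4560+0.0400  ⇒  S_min = 1399/500 m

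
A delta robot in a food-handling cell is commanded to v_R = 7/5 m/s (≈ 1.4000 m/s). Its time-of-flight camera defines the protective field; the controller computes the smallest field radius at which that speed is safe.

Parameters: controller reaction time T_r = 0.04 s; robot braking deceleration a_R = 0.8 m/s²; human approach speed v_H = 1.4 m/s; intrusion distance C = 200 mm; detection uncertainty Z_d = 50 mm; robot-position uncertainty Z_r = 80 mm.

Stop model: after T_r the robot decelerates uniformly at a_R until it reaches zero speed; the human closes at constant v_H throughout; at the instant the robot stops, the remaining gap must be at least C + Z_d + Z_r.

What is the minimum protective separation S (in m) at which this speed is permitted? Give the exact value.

S_min = 4117/1000 m = 4.1170 m

braking lasts T_s = (7/5)/(4/5) = 1.7500 s
robot covers v_R·T_r = 1.4000·0.0400 = 0.0560 m before braking
robot covers 1.4000·1.7500 − ½·0.8000·1.7500² = 1.2250 m while stopping
human closes 1.4000·1.7900 = 2.5060 m
C+Z_d+Z_r = 0.2000+0.0500+0.0800 = 0.3300 m
S_min ≈ 0.0560+1.2250+2.5060+0.3300  ⇒  S_min = 4117/1000 m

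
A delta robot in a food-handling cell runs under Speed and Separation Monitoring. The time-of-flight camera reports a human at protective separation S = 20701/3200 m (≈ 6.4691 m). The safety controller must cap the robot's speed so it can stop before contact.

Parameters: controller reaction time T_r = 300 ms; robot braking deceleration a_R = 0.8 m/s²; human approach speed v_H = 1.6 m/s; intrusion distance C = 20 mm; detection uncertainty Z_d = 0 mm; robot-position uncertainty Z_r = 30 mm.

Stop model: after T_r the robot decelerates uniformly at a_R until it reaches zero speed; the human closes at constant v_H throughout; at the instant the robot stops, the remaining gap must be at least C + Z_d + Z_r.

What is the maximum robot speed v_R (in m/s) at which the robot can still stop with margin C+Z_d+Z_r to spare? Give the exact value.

v_R_max = 7/4 m/s = 1.7500 m/s

collect terms ⇒ (5/8)·v_R² + (23/10)·v_R + (-3801/640) = 0
  disc = (23/10)² − 4·(5/8)·(-3801/640) = 128881/6400 ; √disc = 359/80
  v_R = (−(23/10) + 359/80) / (2·(5/8)) = 7/4 m/s
check:
braking lasts T_s = (7/4)/(4/5) = 2.1875 s
robot in T_r: 1.7500·0.3000 = 0.5250 m
robot covers 1.7500·2.1875 − ½·0.8000·2.1875² = 1.9141 m while stopping
person approaches 1.6000·(0.3000+2.1875) = 3.9800 m
residual clearance needed = 0.0200+0.0000+0.0300 = 0.0500 m
sum ≈ 0.5250+1.9141+3.9800+0.0500 ≈ 6.4691 m = S ✓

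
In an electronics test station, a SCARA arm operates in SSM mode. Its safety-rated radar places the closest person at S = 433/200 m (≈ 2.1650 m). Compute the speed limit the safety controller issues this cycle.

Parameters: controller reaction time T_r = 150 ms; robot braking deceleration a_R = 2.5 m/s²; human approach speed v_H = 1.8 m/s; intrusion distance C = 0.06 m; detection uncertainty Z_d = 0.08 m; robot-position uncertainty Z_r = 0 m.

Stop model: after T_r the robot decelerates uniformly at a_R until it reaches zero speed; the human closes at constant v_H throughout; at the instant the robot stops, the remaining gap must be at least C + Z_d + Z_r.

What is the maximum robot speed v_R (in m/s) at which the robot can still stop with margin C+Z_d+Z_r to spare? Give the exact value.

v_R_max = 3/2 m/s = 1.5000 m/s

quadratic (1/5)·v² + (87/100)·v + (-351/200) = 0
  disc = (87/100)² − 4·(1/5)·(-351/200) = 21609/10000 ; √disc = 147/100
  v_R = (−(87/100) + 147/100) / (2·(1/5)) = 3/2 m/s
check:
T_s = v_R/a_R = (3/2)/(5/2) = 0.6000 s
robot covers v_R·T_r = 1.5000·0.1500 = 0.2250 m before braking
robot covers 1.5000·0.6000 − ½·2.5000·0.6000² = 0.4500 m while stopping
person approaches 1.8000·(0.1500+0.6000) = 1.3500 m
margins: 0.0600+0.0800+0.0000 = 0.1400 m
sum ≈ 0.2250+0.4500+1.3500+0.1400 ≈ 2.1650 m = S ✓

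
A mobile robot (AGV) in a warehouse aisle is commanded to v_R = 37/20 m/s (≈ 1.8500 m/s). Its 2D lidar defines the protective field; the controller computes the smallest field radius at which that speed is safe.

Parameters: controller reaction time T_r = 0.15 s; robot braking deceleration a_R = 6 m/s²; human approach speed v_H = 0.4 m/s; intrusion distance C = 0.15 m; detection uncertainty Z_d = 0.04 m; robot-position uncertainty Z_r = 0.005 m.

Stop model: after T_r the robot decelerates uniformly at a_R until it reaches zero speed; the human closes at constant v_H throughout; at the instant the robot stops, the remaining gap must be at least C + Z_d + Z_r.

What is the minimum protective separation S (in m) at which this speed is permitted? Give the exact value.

S_min = 4517/4800 m = 0.9410 m

T_s = v_R/a_R = (37/20)/6 = 0.3083 s
robot in T_r: 1.8500·0.1500 = 0.2775 m
robot covers 1.8500·0.3083 − ½·6.0000·0.3083² = 0.2852 m while stopping
human closes 0.4000·0.4583 = 0.1833 m
margins: 0.1500+0.0400+0.0050 = 0.1950 m
S_min ≈ 0.2775+0.2852+0.1833+0.1950  ⇒  S_min = 4517/4800 m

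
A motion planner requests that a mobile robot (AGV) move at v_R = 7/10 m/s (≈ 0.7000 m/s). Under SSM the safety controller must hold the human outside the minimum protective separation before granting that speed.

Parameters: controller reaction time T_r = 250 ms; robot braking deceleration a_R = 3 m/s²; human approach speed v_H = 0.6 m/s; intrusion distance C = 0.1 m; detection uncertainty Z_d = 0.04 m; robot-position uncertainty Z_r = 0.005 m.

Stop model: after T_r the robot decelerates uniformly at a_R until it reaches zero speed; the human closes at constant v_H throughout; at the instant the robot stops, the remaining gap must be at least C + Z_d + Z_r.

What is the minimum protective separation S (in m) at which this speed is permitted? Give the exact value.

S_min = 83/120 m = 0.6917 m

T_s = v_R/a_R = (7/10)/3 = 0.2333 s
robot covers v_R·T_r = 0.7000·0.2500 = 0.1750 m before braking
braking distance = 0.7000²/(2·3.0000) = 0.0817 m
human closes 0.6000·0.4833 = 0.2900 m
margins: 0.1000+0.0400+0.0050 = 0.1450 m
S_min ≈ 0.1750+0.0817+0.2900+0.1450  ⇒  S_min = 83/120 m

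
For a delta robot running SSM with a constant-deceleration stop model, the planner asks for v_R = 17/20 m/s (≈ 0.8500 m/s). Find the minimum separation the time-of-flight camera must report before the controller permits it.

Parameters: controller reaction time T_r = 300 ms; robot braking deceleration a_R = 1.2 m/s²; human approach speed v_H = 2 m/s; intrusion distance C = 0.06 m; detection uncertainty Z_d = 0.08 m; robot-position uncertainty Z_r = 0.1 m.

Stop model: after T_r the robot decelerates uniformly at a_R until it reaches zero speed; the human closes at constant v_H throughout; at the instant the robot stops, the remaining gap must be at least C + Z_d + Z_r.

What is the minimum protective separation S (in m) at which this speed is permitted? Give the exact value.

S_min = 13501/4800 m = 2.8127 m

stop time T_s = (17/20)/(6/5) = 0.7083 s
robot covers v_R·T_r = 0.8500·0.3000 = 0.2550 m before braking
braking distance = 0.8500²/(2·1.2000) = 0.3010 m
person approaches 2.0000·(0.3000+0.7083) = 2.0167 m
residual clearance needed = 0.0600+0.0800+0.1000 = 0.2400 m
S_min ≈ 0.2550+0.3010+2.0167+0.2400  ⇒  S_min = 13501/4800 m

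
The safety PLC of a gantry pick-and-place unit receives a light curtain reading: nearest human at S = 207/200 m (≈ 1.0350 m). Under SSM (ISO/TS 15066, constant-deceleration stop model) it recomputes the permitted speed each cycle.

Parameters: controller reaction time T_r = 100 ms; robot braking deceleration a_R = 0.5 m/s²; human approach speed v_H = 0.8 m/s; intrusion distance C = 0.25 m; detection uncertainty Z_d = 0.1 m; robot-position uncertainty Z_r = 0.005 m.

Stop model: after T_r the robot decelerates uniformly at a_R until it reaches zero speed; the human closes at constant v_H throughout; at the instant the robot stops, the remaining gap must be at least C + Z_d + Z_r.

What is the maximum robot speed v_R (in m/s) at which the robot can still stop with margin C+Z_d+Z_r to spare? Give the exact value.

collect terms ⇒ (1)·v_R² + (17/10)·v_R + (-3/5) = 0
  disc = (17/10)² − 4·(1)·(-3/5) = 529/100 ; √disc = 23/10
  v_R = (−(17/10) + 23/10) / (2·(1)) = 3/10 m/s
check:
braking lasts T_s = (3/10)/(1/2) = 0.6000 s
robot in T_r: 0.3000·0.1000 = 0.0300 m
robot under decel: 0.3000²/(2·0.5000) = 0.0900 m
human closes 0.8000·0.7000 = 0.5600 m
residual clearance needed = 0.2500+0.1000+0.0050 = 0.3550 m
sum ≈ 0.0300+0.0900+0.5600+0.3550 ≈ 1.0350 m = S ✓

v_R_max = 3/10 m/s = 0.3000 m/s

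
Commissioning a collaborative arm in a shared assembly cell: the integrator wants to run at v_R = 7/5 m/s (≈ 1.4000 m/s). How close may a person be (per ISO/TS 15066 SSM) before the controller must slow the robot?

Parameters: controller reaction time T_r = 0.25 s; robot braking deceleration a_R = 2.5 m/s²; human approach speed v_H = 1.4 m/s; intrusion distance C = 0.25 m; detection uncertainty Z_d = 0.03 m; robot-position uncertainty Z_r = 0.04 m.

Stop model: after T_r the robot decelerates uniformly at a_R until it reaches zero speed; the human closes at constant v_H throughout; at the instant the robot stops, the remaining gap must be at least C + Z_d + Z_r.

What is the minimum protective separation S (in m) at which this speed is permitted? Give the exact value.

S_min = 549/250 m = 2.1960 m

T_s = v_R/a_R = (7/5)/(5/2) = 0.5600 s
reaction-phase robot travel = 1.4000·0.2500 = 0.3500 m
braking distance = 1.4000²/(2·2.5000) = 0.3920 m
human closes 1.4000·0.8100 = 1.1340 m
margins: 0.2500+0.0300+0.0400 = 0.3200 m
S_min ≈ 0.3500+0.3920+1.1340+0.3200  ⇒  S_min = 549/250 m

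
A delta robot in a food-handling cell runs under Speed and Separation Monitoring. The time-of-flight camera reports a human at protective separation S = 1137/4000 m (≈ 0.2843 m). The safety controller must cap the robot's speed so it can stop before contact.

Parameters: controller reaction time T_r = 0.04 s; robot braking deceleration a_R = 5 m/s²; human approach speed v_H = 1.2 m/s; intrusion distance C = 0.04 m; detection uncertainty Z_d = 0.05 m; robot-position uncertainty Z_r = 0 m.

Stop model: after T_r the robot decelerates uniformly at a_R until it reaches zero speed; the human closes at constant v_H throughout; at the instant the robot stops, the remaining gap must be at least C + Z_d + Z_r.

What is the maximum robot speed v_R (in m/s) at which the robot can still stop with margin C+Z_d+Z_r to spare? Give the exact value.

v_R_max = 9/20 m/s = 0.4500 m/s

at the boundary: (1/10)·v² + (7/25)·v + (-117/800) = 0
  disc = (7/25)² − 4·(1/10)·(-117/800) = 1369/10000 ; √disc = 37/100
  v_R = (−(7/25) + 37/100) / (2·(1/10)) = 9/20 m/s
check:
braking lasts T_s = (9/20)/5 = 0.0900 s
reaction-phase robot travel = 0.4500·0.0400 = 0.0180 m
braking distance = 0.4500²/(2·5.0000) = 0.0203 m
human closes 1.2000·0.1300 = 0.1560 m
C+Z_d+Z_r = 0.0400+0.0500+0.0000 = 0.0900 m
sum ≈ 0.0180+0.0203+0.1560+0.0900 ≈ 0.2843 m = S ✓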